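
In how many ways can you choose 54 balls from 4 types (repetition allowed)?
C(54+4-1, 4-1) = C(57, 3) = 29260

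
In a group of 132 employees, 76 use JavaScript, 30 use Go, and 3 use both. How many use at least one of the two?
|A∪B| = |A| + |B| - |A∩B| = 76 + 30 - 3 = 103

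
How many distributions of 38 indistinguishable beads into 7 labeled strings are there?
C(38+7-1, 7-1) = C(44, 6) = 7059052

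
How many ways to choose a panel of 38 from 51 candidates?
C(51,38) = 51!/(38!×13!) = 476260169700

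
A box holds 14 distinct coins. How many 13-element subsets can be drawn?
C(14,13) = 14!/(13!×1!) = 14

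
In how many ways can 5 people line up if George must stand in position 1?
Fix one position: (5-1)! = 24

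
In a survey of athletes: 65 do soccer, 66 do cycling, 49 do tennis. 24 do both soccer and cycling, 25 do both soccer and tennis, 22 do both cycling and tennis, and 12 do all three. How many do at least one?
|A∪B∪C| = 65+66+49-24-25-22+12 = 121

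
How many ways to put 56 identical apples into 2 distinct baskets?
C(56+2-1, 2-1) = C(57, 1) = 57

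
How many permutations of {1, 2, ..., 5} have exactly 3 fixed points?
Choose the 3 fixed points C(5,3) = 10, derange the rest: !2 = Σ_{j=0}^{2} (-1)^j·2!/j! = 2 - 2 + 1 = 1. Product = 10 × 1 = 10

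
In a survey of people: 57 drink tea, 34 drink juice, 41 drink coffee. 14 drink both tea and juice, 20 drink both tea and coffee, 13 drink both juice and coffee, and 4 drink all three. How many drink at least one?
|A∪B∪C| = 57+34+41-14-20-13+4 = 89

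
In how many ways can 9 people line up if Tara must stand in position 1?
Fix one position: (9-1)! = 40320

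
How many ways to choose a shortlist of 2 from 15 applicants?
C(15,2) = 15!/(2!×13!) = 105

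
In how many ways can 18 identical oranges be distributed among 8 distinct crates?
C(18+8-1, 8-1) = C(25, 7) = 480700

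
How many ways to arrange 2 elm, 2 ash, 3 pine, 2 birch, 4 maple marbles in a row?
13! / (2! × 2! × 3! × 2! × 4!) = 5405400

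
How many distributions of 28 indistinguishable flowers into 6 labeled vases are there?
C(28+6-1, 6-1) = C(33, 5) = 237336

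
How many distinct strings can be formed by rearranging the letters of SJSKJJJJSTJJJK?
14! / (8! × 1! × 2! × 3!) = 180180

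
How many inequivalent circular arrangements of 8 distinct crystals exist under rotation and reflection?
(8-1)!/2 = 5040/2 = 2520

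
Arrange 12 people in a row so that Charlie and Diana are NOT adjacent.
Total - adjacent = 12! - (12-1)!×2 = 479001600 - 79833600 = 399168000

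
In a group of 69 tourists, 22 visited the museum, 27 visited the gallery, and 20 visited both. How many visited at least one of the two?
|A∪B| = |A| + |B| - |A∩B| = 22 + 27 - 20 = 29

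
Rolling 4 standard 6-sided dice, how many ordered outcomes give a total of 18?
Coefficient of x^18 in (x + x² + ... + x^6)^4. By inclusion-exclusion on dice exceeding 6: Σ_j (-1)^j C(4,j)·C(18-1-6j, 3) = C(4,0)·C(17,3) - C(4,1)·C(11,3) + C(4,2)·C(5,3) = 1·680 - 4·165 + 6·10 = 80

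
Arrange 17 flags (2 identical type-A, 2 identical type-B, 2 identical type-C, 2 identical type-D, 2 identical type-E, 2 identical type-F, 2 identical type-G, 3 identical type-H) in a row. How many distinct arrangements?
17! / (2! × 2! × 2! × 2! × 2! × 2! × 2! × 3!) = 463134672000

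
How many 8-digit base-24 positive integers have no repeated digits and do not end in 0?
Last digit: 23 nonzero choices. First digit: 22 (nonzero, ≠last). Middle 6: P(22,6) = 53721360. Total = 27183008160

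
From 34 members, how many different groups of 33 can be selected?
C(34,33) = 34!/(33!×1!) = 34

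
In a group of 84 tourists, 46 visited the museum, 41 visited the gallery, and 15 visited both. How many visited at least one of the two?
|A∪B| = |A| + |B| - |A∩B| = 46 + 41 - 15 = 72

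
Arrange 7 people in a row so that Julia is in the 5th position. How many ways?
Fix one position: (7-1)! = 720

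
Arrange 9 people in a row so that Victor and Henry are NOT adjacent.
Total - adjacent = 9! - (9-1)!×2 = 362880 - 80640 = 282240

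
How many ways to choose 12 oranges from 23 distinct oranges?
C(23,12) = 23!/(12!×11!) = 1352078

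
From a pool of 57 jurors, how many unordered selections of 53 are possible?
C(57,53) = 57!/(53!×4!) = 395010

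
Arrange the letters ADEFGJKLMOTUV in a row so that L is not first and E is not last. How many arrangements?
By inclusion-exclusion: 13! - 2×(13-1)! + (13-2)! = 6227020800 - 958003200 + 39916800 = 5308934400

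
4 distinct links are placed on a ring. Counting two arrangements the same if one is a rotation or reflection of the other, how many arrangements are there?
(4-1)!/2 = 6/2 = 3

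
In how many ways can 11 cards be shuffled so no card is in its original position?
!11 = Σ_{j=0}^{11} (-1)^j·11!/j! = 39916800 - 39916800 + 19958400 - 6652800 + 1663200 - 332640 + 55440 - 7920 + 990 - 110 + 11 - 1 = 14684570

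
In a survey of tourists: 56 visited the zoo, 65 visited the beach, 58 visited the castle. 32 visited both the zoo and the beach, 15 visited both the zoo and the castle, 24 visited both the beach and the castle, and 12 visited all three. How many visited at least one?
|A∪B∪C| = 56+65+58-32-15-24+12 = 120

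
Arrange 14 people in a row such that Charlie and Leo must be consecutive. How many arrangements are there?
Treat the 2 as one block: (14-2+1)! × 2! = 6227020800 × 2 = 12454041600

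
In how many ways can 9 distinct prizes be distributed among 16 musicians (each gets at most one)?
P(16,9) = 16!/(16-9)! = 4151347200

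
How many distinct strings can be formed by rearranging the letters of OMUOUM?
6! / (2! × 2! × 2!) = 90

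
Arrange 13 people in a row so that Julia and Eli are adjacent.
Treat as block: (13-1)! × 2! = 479001600 × 2 = 958003200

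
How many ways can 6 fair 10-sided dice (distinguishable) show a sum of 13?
Coefficient of x^13 in (x + x² + ... + x^10)^6. By inclusion-exclusion on dice exceeding 10: Σ_j (-1)^j C(6,j)·C(13-1-10j, 5) = C(6,0)·C(12,5) = 1·792 = 792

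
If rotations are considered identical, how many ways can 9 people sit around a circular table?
Circular: fix one position, arrange the rest. (9-1)! = 40320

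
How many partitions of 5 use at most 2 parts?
By conjugation, equals partitions of 5 into parts ≤ 2. Let r_j(i) = number of partitions of i into parts ≤ j, for i = 0..5. r_1(i) = 1 for all i; r_j(i) = r_{j-1}(i) + r_j(i-j). Rows j = 2..2: ≤2: 1 1 2 2 3 3. r_2(5) = 3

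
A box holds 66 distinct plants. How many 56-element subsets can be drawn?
C(66,56) = 66!/(56!×10!) = 210980549208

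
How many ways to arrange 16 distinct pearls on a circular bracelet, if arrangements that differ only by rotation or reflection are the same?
(16-1)!/2 = 1307674368000/2 = 653837184000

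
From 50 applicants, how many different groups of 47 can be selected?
C(50,47) = 50!/(47!×3!) = 19600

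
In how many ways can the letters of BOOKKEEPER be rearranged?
10! / (1! × 2! × 2! × 3! × 1! × 1!) = 151200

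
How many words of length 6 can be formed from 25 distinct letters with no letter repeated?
P(25,6) = 25!/(25-6)! = 127512000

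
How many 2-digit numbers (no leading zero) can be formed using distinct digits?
First digit: 9 choices (nonzero). Then descending: 9 × 9 = 81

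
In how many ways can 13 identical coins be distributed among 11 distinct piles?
C(13+11-1, 11-1) = C(23, 10) = 1144066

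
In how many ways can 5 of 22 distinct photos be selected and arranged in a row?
P(22,5) = 22!/(22-5)! = 3160080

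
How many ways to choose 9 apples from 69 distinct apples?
C(69,9) = 69!/(9!×60!) = 56672074888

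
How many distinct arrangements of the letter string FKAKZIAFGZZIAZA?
15! / (1! × 2! × 4! × 2! × 2! × 4!) = 283783500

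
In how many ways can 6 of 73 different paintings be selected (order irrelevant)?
C(73,6) = 73!/(6!×67!) = 170230452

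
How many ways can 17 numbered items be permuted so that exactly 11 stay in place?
Choose the 11 fixed points C(17,11) = 12376, derange the rest: !6 = Σ_{j=0}^{6} (-1)^j·6!/j! = 720 - 720 + 360 - 120 + 30 - 6 + 1 = 265. Product = 12376 × 265 = 3279640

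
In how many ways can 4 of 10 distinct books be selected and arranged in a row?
P(10,4) = 10!/(10-4)! = 5040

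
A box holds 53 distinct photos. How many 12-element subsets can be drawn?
C(53,12) = 53!/(12!×41!) = 266783135710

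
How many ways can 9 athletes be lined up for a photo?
9! = 362880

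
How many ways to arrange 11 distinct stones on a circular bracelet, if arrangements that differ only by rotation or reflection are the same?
(11-1)!/2 = 3628800/2 = 1814400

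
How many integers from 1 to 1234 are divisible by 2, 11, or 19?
⌊1234/2⌋+⌊1234/11⌋+⌊1234/19⌋ - ⌊1234/22⌋-⌊1234/38⌋-⌊1234/209⌋ + ⌊1234/418⌋ = 617+112+64 - 56-32-5 + 2 = 702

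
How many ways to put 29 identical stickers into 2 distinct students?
C(29+2-1, 2-1) = C(30, 1) = 30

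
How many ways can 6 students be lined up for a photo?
6! = 720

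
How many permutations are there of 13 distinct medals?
13! = 6227020800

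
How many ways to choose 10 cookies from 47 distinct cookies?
C(47,10) = 47!/(10!×37!) = 5178066751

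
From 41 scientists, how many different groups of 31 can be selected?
C(41,31) = 41!/(31!×10!) = 1121099408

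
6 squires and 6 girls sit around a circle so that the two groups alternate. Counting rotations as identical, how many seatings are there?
Fix one of the squires: (6-1)! ways for the remaining squires, × 6! ways for the girls = 120 × 720 = 86400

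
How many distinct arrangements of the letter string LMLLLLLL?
8! / (7! × 1!) = 8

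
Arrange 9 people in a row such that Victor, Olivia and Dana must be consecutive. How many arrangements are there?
Treat the 3 as one block: (9-3+1)! × 3! = 5040 × 6 = 30240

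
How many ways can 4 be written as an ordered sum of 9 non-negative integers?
C(4+9-1, 9-1) = C(12, 8) = 495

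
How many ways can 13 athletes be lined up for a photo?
13! = 6227020800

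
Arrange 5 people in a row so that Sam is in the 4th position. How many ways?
Fix one position: (5-1)! = 24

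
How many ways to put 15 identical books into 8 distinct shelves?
C(15+8-1, 8-1) = C(22, 7) = 170544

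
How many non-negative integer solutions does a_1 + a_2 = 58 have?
C(58+2-1, 2-1) = C(59, 1) = 59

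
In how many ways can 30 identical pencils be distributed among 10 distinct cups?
C(30+10-1, 10-1) = C(39, 9) = 211915132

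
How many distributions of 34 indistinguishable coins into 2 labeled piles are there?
C(34+2-1, 2-1) = C(35, 1) = 35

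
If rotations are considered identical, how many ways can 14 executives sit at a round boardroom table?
Circular: fix one position, arrange the rest. (14-1)! = 6227020800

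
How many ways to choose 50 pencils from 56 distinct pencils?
C(56,50) = 56!/(50!×6!) = 32468436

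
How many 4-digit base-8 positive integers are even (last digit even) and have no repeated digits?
Last∈{0,2,4,6}. Last=0: 210. Last nonzero: 3×6×P(6,2) = 540. Total = 750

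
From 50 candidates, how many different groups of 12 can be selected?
C(50,12) = 50!/(12!×38!) = 121399651100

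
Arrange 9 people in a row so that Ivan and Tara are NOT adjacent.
Total - adjacent = 9! - (9-1)!×2 = 362880 - 80640 = 282240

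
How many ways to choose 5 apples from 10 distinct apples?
C(10,5) = 10!/(5!×5!) = 252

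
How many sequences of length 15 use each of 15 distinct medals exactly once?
15! = 1307674368000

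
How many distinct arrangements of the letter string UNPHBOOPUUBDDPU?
15! / (2! × 1! × 4! × 3! × 2! × 1! × 2!) = 1135134000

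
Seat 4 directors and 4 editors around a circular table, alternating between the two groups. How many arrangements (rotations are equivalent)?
Fix one of the directors: (4-1)! ways for the remaining directors, × 4! ways for the editors = 6 × 24 = 144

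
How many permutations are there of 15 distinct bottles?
15! = 1307674368000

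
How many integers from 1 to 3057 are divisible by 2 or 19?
⌊3057/2⌋ + ⌊3057/19⌋ - ⌊3057/38⌋ = 1528 + 160 - 80 = 1608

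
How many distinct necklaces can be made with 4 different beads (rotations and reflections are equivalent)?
(4-1)!/2 = 6/2 = 3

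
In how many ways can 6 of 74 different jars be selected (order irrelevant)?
C(74,6) = 74!/(6!×68!) = 185250786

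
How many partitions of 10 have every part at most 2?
Let r_j(i) = number of partitions of i into parts ≤ j, for i = 0..10. r_1(i) = 1 for all i; r_j(i) = r_{j-1}(i) + r_j(i-j). Rows j = 2..2: ≤2: 1 1 2 2 3 3 4 4 5 5 6. r_2(10) = 6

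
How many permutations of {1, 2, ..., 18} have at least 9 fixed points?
Exactly j fixed points: C(18,j)·!(18-j); sum over j ≥ 9 (derangement numbers via !m = (m-1)·(!(m-1) + !(m-2)): !0..!9 = 1, 0, 1, 2, 9, 44, 265, 1854, 14833, 133496). Σ_{j=9}^{18} C(18,j)·!(18-j) = C(18,9)·!9 + C(18,10)·!8 + C(18,11)·!7 + C(18,12)·!6 + C(18,13)·!5 + C(18,14)·!4 + C(18,15)·!3 + C(18,16)·!2 + C(18,17)·!1 + C(18,18)·!0 = 48620·133496 + 43758·14833 + 31824·1854 + 18564·265 + 8568·44 + 3060·9 + 816·2 + 153·1 + 18·0 + 1·1 = 7203965408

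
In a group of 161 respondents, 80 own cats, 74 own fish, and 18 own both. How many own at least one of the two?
|A∪B| = |A| + |B| - |A∩B| = 80 + 74 - 18 = 136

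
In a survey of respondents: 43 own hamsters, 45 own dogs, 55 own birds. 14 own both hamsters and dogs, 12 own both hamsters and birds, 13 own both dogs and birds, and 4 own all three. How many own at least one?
|A∪B∪C| = 43+45+55-14-12-13+4 = 108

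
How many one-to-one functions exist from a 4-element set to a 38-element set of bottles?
P(38,4) = 38!/(38-4)! = 1771560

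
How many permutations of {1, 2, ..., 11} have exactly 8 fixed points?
Choose the 8 fixed points C(11,8) = 165, derange the rest: !3 = Σ_{j=0}^{3} (-1)^j·3!/j! = 6 - 6 + 3 - 1 = 2. Product = 165 × 2 = 330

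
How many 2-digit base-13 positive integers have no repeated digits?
First digit: 12 choices (nonzero). Then descending: 12 × 12 = 144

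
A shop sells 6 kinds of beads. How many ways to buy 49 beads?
C(49+6-1, 6-1) = C(54, 5) = 3162510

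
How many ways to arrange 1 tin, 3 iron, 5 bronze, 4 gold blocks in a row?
13! / (1! × 3! × 5! × 4!) = 360360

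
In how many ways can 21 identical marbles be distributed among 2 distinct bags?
C(21+2-1, 2-1) = C(22, 1) = 22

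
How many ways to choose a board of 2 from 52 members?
C(52,2) = 52!/(2!×50!) = 1326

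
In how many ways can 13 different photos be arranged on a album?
13! = 6227020800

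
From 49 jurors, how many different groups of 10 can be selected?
C(49,10) = 49!/(10!×39!) = 8217822536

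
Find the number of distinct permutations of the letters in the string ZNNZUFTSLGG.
11! / (2! × 1! × 1! × 1! × 1! × 2! × 1! × 2!) = 4989600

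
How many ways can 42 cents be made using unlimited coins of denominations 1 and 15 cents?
Coefficient of x^42 in 1/(1-x^1) · 1/(1-x^15). Use j coins of 15 for j = 0..⌊42/15⌋ = 2, the rest in 1s: 2 + 1 = 3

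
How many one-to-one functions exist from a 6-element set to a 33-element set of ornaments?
P(33,6) = 33!/(33-6)! = 797448960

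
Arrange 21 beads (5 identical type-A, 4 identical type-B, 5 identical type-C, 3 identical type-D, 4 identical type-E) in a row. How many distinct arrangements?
21! / (5! × 4! × 5! × 3! × 4!) = 1026615189600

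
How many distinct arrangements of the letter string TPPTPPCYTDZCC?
13! / (1! × 1! × 4! × 3! × 3! × 1!) = 7207200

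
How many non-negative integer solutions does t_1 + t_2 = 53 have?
C(53+2-1, 2-1) = C(54, 1) = 54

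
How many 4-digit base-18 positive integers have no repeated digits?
First digit: 17 choices (nonzero). Then descending: 17 × 17 × 16 × 15 = 69360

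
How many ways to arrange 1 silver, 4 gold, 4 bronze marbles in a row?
9! / (1! × 4! × 4!) = 630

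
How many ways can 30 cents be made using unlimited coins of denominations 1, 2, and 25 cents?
Coefficient of x^30 in 1/(1-x^1) · 1/(1-x^2) · 1/(1-x^25). Case on j = number of 25-cent coins (j = 0..1); remainder r = 30 - 25j is made from {1,2} in ⌊r/2⌋+1 ways. r = 30, 5 → 16 + 3 = 19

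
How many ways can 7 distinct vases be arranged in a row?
7! = 5040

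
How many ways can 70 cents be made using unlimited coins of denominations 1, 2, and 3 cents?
Coefficient of x^70 in 1/(1-x^1) · 1/(1-x^2) · 1/(1-x^3). Case on j = number of 3-cent coins (j = 0..23); remainder r = 70 - 3j is made from {1,2} in ⌊r/2⌋+1 ways. r = 70, 67, 64, 61, 58, 55, 52, 49, 46, 43, 40, 37, 34, 31, 28, 25, 22, 19, 16, 13, 10, 7, 4, 1 → 36 + 34 + 33 + 31 + 30 + 28 + 27 + 25 + 24 + 22 + 21 + 19 + 18 + 16 + 15 + 13 + 12 + 10 + 9 + 7 + 6 + 4 + 3 + 1 = 444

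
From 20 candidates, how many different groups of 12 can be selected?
C(20,12) = 20!/(12!×8!) = 125970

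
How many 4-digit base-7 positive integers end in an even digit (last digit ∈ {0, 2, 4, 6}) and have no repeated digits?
Last∈{0,2,4,6}. Last=0: 120. Last nonzero: 3×5×P(5,2) = 300. Total = 420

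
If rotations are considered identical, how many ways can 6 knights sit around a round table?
Circular: fix one position, arrange the rest. (6-1)! = 120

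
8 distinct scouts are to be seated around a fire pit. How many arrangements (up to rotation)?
Circular: fix one position, arrange the rest. (8-1)! = 5040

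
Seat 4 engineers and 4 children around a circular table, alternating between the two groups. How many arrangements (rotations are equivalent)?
Fix one of the engineers: (4-1)! ways for the remaining engineers, × 4! ways for the children = 6 × 24 = 144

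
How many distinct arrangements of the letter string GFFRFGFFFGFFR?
13! / (8! × 2! × 3!) = 12870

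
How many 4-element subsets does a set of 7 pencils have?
C(7,4) = 7!/(4!×3!) = 35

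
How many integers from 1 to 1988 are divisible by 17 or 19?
⌊1988/17⌋ + ⌊1988/19⌋ - ⌊1988/323⌋ = 116 + 104 - 6 = 214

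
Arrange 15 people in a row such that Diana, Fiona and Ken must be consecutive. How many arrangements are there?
Treat the 3 as one block: (15-3+1)! × 3! = 6227020800 × 6 = 37362124800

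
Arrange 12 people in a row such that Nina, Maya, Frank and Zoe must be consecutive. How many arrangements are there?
Treat the 4 as one block: (12-4+1)! × 4! = 362880 × 24 = 8709120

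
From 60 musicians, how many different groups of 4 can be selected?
C(60,4) = 60!/(4!×56!) = 487635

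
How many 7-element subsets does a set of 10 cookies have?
C(10,7) = 10!/(7!×3!) = 120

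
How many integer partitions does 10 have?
Pentagonal recurrence p(n) = p(n-1) + p(n-2) - p(n-5) - p(n-7) + p(n-12) + p(n-15) - ... gives p(0..9) = 1, 1, 2, 3, 5, 7, 11, 15, 22, 30. p(10) = p(9) + p(8) - p(5) - p(3) = 30 + 22 - 7 - 3 = 42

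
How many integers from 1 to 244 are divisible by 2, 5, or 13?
⌊244/2⌋+⌊244/5⌋+⌊244/13⌋ - ⌊244/10⌋-⌊244/26⌋-⌊244/65⌋ + ⌊244/130⌋ = 122+48+18 - 24-9-3 + 1 = 153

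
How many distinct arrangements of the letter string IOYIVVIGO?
9! / (2! × 1! × 2! × 3! × 1!) = 15120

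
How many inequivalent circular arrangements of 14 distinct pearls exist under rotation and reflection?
(14-1)!/2 = 6227020800/2 = 3113510400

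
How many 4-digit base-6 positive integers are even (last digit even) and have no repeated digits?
Last∈{0,2,4}. Last=0: 60. Last nonzero: 2×4×P(4,2) = 96. Total = 156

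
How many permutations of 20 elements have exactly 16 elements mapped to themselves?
Choose the 16 fixed points C(20,16) = 4845, derange the rest: !4 = Σ_{j=0}^{4} (-1)^j·4!/j! = 24 - 24 + 12 - 4 + 1 = 9. Product = 4845 × 9 = 43605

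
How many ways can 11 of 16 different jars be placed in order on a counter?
P(16,11) = 16!/(16-11)! = 174356582400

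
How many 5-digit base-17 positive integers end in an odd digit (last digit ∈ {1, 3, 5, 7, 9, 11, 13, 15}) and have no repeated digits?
Last∈{1,3,5,7,9,11,13,15}. Last=0: 0. Last nonzero: 8×15×P(15,3) = 327600. Total = 327600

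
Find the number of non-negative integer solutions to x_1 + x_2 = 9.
C(9+2-1, 2-1) = C(10, 1) = 10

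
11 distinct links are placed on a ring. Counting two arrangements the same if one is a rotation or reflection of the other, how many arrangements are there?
(11-1)!/2 = 3628800/2 = 1814400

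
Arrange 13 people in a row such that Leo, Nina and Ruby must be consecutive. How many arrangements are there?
Treat the 3 as one block: (13-3+1)! × 3! = 39916800 × 6 = 239500800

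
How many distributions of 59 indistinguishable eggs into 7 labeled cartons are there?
C(59+7-1, 7-1) = C(65, 6) = 82598880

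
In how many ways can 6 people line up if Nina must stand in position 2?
Fix one position: (6-1)! = 120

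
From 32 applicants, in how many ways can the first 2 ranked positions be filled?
P(32,2) = 32!/(32-2)! = 992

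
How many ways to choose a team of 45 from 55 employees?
C(55,45) = 55!/(45!×10!) = 29248649430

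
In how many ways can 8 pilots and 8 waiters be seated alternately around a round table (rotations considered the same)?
Fix one of the pilots: (8-1)! ways for the remaining pilots, × 8! ways for the waiters = 5040 × 40320 = 203212800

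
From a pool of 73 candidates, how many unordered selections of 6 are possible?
C(73,6) = 73!/(6!×67!) = 170230452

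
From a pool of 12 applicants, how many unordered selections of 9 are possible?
C(12,9) = 12!/(9!×3!) = 220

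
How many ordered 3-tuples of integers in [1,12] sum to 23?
Coefficient of x^23 in (x + x² + ... + x^12)^3. By inclusion-exclusion on dice exceeding 12: Σ_j (-1)^j C(3,j)·C(23-1-12j, 2) = C(3,0)·C(22,2) - C(3,1)·C(10,2) = 1·231 - 3·45 = 96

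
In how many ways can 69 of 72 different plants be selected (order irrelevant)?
C(72,69) = 72!/(69!×3!) = 59640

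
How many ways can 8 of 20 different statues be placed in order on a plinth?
P(20,8) = 20!/(20-8)! = 5079110400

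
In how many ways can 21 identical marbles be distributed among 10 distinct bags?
C(21+10-1, 10-1) = C(30, 9) = 14307150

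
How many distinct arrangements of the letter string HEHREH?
6! / (1! × 2! × 3!) = 60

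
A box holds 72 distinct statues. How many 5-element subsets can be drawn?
C(72,5) = 72!/(5!×67!) = 13991544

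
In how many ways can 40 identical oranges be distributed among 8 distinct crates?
C(40+8-1, 8-1) = C(47, 7) = 62891499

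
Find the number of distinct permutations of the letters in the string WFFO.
4! / (1! × 2! × 1!) = 12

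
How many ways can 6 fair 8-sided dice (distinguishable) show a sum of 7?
Coefficient of x^7 in (x + x² + ... + x^8)^6. By inclusion-exclusion on dice exceeding 8: Σ_j (-1)^j C(6,j)·C(7-1-8j, 5) = C(6,0)·C(6,5) = 1·6 = 6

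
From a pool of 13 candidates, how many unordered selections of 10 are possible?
C(13,10) = 13!/(10!×3!) = 286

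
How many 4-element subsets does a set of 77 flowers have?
C(77,4) = 77!/(4!×73!) = 1353275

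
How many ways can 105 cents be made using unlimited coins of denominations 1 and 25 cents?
Coefficient of x^105 in 1/(1-x^1) · 1/(1-x^25). Use j coins of 25 for j = 0..⌊105/25⌋ = 4, the rest in 1s: 4 + 1 = 5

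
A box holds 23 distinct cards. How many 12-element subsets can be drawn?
C(23,12) = 23!/(12!×11!) = 1352078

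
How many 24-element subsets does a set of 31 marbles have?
C(31,24) = 31!/(24!×7!) = 2629575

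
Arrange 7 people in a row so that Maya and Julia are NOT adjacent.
Total - adjacent = 7! - (7-1)!×2 = 5040 - 1440 = 3600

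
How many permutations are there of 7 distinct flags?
7! = 5040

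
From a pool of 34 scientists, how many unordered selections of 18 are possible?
C(34,18) = 34!/(18!×16!) = 2203961430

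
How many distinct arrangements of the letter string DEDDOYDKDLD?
11! / (1! × 1! × 1! × 6! × 1! × 1!) = 55440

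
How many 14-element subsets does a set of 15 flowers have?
C(15,14) = 15!/(14!×1!) = 15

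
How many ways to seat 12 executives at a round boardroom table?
Circular: fix one position, arrange the rest. (12-1)! = 39916800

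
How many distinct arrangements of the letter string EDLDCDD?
7! / (4! × 1! × 1! × 1!) = 210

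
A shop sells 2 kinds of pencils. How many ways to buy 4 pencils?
C(4+2-1, 2-1) = C(5, 1) = 5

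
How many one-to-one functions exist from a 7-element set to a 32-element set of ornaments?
P(32,7) = 32!/(32-7)! = 16963914240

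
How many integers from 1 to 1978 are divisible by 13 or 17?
⌊1978/13⌋ + ⌊1978/17⌋ - ⌊1978/221⌋ = 152 + 116 - 8 = 260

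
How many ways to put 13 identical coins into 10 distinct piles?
C(13+10-1, 10-1) = C(22, 9) = 497420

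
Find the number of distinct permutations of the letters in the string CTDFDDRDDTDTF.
13! / (1! × 3! × 1! × 2! × 6!) = 720720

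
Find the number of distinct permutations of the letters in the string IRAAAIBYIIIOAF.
14! / (5! × 1! × 1! × 4! × 1! × 1! × 1!) = 30270240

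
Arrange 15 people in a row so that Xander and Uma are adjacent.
Treat as block: (15-1)! × 2! = 87178291200 × 2 = 174356582400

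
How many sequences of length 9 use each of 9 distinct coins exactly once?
9! = 362880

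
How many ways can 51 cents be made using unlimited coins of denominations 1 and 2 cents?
Coefficient of x^51 in 1/(1-x^1) · 1/(1-x^2). Use j coins of 2 for j = 0..⌊51/2⌋ = 25, the rest in 1s: 25 + 1 = 26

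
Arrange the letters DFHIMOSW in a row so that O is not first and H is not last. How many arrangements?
By inclusion-exclusion: 8! - 2×(8-1)! + (8-2)! = 40320 - 10080 + 720 = 30960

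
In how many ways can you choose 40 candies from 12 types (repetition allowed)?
C(40+12-1, 12-1) = C(51, 11) = 47626016970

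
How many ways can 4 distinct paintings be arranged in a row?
4! = 24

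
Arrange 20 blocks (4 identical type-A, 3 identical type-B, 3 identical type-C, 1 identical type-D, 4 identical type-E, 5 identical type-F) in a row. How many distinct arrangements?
20! / (4! × 3! × 3! × 1! × 4! × 5!) = 977728752000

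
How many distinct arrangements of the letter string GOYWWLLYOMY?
11! / (1! × 2! × 1! × 3! × 2! × 2!) = 831600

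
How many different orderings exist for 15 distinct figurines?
15! = 1307674368000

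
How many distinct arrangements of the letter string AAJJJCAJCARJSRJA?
16! / (2! × 6! × 5! × 2! × 1!) = 60540480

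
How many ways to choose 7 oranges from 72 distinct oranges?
C(72,7) = 72!/(7!×65!) = 1473109704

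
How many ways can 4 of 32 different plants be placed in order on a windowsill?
P(32,4) = 32!/(32-4)! = 863040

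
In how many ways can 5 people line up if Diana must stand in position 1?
Fix one position: (5-1)! = 24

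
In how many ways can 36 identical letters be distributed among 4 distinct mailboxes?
C(36+4-1, 4-1) = C(39, 3) = 9139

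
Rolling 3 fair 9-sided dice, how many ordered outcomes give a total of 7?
Coefficient of x^7 in (x + x² + ... + x^9)^3. By inclusion-exclusion on dice exceeding 9: Σ_j (-1)^j C(3,j)·C(7-1-9j, 2) = C(3,0)·C(6,2) = 1·15 = 15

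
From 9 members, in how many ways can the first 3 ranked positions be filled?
P(9,3) = 9!/(9-3)! = 504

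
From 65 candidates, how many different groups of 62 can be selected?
C(65,62) = 65!/(62!×3!) = 43680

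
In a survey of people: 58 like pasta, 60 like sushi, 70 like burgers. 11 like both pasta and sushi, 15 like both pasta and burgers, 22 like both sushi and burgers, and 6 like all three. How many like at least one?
|A∪B∪C| = 58+60+70-11-15-22+6 = 146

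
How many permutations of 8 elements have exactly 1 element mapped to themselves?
Choose the 1 fixed point C(8,1) = 8, derange the rest: !7 = Σ_{j=0}^{7} (-1)^j·7!/j! = 5040 - 5040 + 2520 - 840 + 210 - 42 + 7 - 1 = 1854. Product = 8 × 1854 = 14832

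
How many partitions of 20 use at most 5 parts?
By conjugation, equals partitions of 20 into parts ≤ 5. Let r_j(i) = number of partitions of i into parts ≤ j, for i = 0..20. r_1(i) = 1 for all i; r_j(i) = r_{j-1}(i) + r_j(i-j). Rows j = 2..5: ≤2: 1 1 2 2 3 3 4 4 5 5 6 6 7 7 8 8 9 9 10 10 11; ≤3: 1 1 2 3 4 5 7 8 10 12 14 16 19 21 24 27 30 33 37 40 44; ≤4: 1 1 2 3 5 6 9 11 15 18 23 27 34 39 47 54 64 72 84 94 108; ≤5: 1 1 2 3 5 7 10 13 18 23 30 37 47 57 70 84 101 119 141 164 192. r_5(20) = 192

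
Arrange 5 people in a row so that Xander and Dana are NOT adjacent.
Total - adjacent = 5! - (5-1)!×2 = 120 - 48 = 72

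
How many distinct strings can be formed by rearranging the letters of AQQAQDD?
7! / (3! × 2! × 2!) = 210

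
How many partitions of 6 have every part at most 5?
Let r_j(i) = number of partitions of i into parts ≤ j, for i = 0..6. r_1(i) = 1 for all i; r_j(i) = r_{j-1}(i) + r_j(i-j). Rows j = 2..5: ≤2: 1 1 2 2 3 3 4; ≤3: 1 1 2 3 4 5 7; ≤4: 1 1 2 3 5 6 9; ≤5: 1 1 2 3 5 7 10. r_5(6) = 10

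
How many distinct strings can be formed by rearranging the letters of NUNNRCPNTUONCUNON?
17! / (3! × 7! × 2! × 1! × 2! × 1! × 1!) = 2940537600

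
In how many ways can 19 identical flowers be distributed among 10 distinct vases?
C(19+10-1, 10-1) = C(28, 9) = 6906900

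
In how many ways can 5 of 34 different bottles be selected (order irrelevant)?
C(34,5) = 34!/(5!×29!) = 278256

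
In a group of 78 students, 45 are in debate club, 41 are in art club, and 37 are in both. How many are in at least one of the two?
|A∪B| = |A| + |B| - |A∩B| = 45 + 41 - 37 = 49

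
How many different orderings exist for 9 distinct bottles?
9! = 362880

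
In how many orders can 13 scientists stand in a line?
13! = 6227020800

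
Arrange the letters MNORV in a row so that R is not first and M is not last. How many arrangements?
By inclusion-exclusion: 5! - 2×(5-1)! + (5-2)! = 120 - 48 + 6 = 78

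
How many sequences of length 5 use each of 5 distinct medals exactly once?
5! = 120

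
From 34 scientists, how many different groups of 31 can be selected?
C(34,31) = 34!/(31!×3!) = 5984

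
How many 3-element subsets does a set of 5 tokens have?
C(5,3) = 5!/(3!×2!) = 10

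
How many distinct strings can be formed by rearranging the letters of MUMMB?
5! / (1! × 3! × 1!) = 20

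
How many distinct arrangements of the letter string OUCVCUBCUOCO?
12! / (1! × 3! × 4! × 3! × 1!) = 554400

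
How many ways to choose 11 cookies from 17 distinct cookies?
C(17,11) = 17!/(11!×6!) = 12376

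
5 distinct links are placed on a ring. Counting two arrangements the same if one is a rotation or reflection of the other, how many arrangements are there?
(5-1)!/2 = 24/2 = 12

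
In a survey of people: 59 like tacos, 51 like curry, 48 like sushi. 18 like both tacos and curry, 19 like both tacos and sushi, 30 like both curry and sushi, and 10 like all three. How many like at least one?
|A∪B∪C| = 59+51+48-18-19-30+10 = 101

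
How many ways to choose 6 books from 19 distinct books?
C(19,6) = 19!/(6!×13!) = 27132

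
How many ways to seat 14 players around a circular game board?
Circular: fix one position, arrange the rest. (14-1)! = 6227020800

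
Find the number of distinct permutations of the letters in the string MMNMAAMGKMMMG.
13! / (7! × 1! × 2! × 2! × 1!) = 308880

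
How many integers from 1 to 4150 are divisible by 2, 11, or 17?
⌊4150/2⌋+⌊4150/11⌋+⌊4150/17⌋ - ⌊4150/22⌋-⌊4150/34⌋-⌊4150/187⌋ + ⌊4150/374⌋ = 2075+377+244 - 188-122-22 + 11 = 2375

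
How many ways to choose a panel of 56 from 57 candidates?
C(57,56) = 57!/(56!×1!) = 57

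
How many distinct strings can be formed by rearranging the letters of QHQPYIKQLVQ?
11! / (1! × 1! × 1! × 1! × 1! × 4! × 1! × 1!) = 1663200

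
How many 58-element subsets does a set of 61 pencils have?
C(61,58) = 61!/(58!×3!) = 35990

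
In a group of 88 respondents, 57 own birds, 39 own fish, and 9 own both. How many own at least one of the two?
|A∪B| = |A| + |B| - |A∩B| = 57 + 39 - 9 = 87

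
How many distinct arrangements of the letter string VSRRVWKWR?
9! / (2! × 3! × 1! × 2! × 1!) = 15120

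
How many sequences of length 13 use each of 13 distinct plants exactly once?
13! = 6227020800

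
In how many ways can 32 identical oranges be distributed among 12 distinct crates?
C(32+12-1, 12-1) = C(43, 11) = 5752004349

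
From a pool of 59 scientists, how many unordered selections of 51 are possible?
C(59,51) = 59!/(51!×8!) = 2217471399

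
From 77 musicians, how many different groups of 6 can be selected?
C(77,6) = 77!/(6!×71!) = 237093780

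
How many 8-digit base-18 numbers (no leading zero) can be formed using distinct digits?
First digit: 17 choices (nonzero). Then descending: 17 × 17 × 16 × 15 × 14 × 13 × 12 × 11 = 1666304640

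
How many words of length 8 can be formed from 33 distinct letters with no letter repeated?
P(33,8) = 33!/(33-8)! = 559809169920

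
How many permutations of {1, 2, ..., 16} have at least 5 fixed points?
Exactly j fixed points: C(16,j)·!(16-j); sum over j ≥ 5 (derangement numbers via !m = (m-1)·(!(m-1) + !(m-2)): !0..!11 = 1, 0, 1, 2, 9, 44, 265, 1854, 14833, 133496, 1334961, 14684570). Σ_{j=5}^{16} C(16,j)·!(16-j) = C(16,5)·!11 + C(16,6)·!10 + C(16,7)·!9 + C(16,8)·!8 + C(16,9)·!7 + C(16,10)·!6 + C(16,11)·!5 + C(16,12)·!4 + C(16,13)·!3 + C(16,14)·!2 + C(16,15)·!1 + C(16,16)·!0 = 4368·14684570 + 8008·1334961 + 11440·133496 + 12870·14833 + 11440·1854 + 8008·265 + 4368·44 + 1820·9 + 560·2 + 120·1 + 16·0 + 1·1 = 76574206091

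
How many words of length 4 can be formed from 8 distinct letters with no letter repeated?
P(8,4) = 8!/(8-4)! = 1680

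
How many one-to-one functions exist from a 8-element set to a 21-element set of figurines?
P(21,8) = 21!/(21-8)! = 8204716800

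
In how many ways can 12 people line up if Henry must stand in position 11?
Fix one position: (12-1)! = 39916800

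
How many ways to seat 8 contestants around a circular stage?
Circular: fix one position, arrange the rest. (8-1)! = 5040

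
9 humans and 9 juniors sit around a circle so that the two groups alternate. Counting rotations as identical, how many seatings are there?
Fix one of the humans: (9-1)! ways for the remaining humans, × 9! ways for the juniors = 40320 × 362880 = 14631321600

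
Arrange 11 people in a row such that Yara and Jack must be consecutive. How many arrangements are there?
Treat the 2 as one block: (11-2+1)! × 2! = 3628800 × 2 = 7257600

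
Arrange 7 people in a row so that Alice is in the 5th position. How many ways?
Fix one position: (7-1)! = 720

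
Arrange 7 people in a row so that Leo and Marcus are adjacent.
Treat as block: (7-1)! × 2! = 720 × 2 = 1440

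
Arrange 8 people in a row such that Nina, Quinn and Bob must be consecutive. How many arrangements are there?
Treat the 3 as one block: (8-3+1)! × 3! = 720 × 6 = 4320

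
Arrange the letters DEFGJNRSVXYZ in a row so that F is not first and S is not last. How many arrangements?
By inclusion-exclusion: 12! - 2×(12-1)! + (12-2)! = 479001600 - 79833600 + 3628800 = 402796800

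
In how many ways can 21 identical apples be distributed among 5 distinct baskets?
C(21+5-1, 5-1) = C(25, 4) = 12650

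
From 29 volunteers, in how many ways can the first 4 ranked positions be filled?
P(29,4) = 29!/(29-4)! = 570024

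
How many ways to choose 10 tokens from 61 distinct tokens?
C(61,10) = 61!/(10!×51!) = 90177170226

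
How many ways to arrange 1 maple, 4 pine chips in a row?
5! / (1! × 4!) = 5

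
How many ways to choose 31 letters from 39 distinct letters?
C(39,31) = 39!/(31!×8!) = 61523748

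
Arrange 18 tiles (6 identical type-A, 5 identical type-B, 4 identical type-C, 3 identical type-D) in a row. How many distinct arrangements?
18! / (6! × 5! × 4! × 3!) = 514594080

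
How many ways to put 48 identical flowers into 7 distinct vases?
C(48+7-1, 7-1) = C(54, 6) = 25827165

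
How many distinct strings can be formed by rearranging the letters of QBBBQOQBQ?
9! / (4! × 1! × 4!) = 630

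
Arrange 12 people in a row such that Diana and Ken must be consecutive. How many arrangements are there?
Treat the 2 as one block: (12-2+1)! × 2! = 39916800 × 2 = 79833600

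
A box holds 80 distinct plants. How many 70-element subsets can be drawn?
C(80,70) = 80!/(70!×10!) = 1646492110120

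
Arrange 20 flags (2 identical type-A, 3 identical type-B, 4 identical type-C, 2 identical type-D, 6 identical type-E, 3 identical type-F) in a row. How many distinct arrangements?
20! / (2! × 3! × 4! × 2! × 6! × 3!) = 977728752000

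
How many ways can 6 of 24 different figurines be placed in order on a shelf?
P(24,6) = 24!/(24-6)! = 96909120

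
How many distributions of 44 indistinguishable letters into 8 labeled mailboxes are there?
C(44+8-1, 8-1) = C(51, 7) = 115775100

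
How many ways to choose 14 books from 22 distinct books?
C(22,14) = 22!/(14!×8!) = 319770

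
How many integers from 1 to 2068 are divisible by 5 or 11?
⌊2068/5⌋ + ⌊2068/11⌋ - ⌊2068/55⌋ = 413 + 188 - 37 = 564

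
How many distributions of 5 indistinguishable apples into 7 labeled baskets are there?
C(5+7-1, 7-1) = C(11, 6) = 462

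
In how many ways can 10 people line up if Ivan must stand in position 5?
Fix one position: (10-1)! = 362880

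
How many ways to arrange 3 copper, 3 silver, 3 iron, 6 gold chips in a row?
15! / (3! × 3! × 3! × 6!) = 8408400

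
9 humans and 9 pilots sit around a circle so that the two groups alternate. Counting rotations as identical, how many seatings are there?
Fix one of the humans: (9-1)! ways for the remaining humans, × 9! ways for the pilots = 40320 × 362880 = 14631321600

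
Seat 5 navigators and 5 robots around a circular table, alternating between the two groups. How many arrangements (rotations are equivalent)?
Fix one of the navigators: (5-1)! ways for the remaining navigators, × 5! ways for the robots = 24 × 120 = 2880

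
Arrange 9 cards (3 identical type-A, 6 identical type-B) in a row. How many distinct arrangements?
9! / (3! × 6!) = 84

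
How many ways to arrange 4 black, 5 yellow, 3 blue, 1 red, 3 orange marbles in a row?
16! / (4! × 5! × 3! × 1! × 3!) = 201801600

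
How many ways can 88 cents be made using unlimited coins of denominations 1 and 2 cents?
Coefficient of x^88 in 1/(1-x^1) · 1/(1-x^2). Use j coins of 2 for j = 0..⌊88/2⌋ = 44, the rest in 1s: 44 + 1 = 45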